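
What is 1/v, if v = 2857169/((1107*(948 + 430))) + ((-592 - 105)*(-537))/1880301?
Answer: 23319493002/48319474681 ≈ 0.48261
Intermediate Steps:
v = 48319474681/23319493002 (v = 2857169/((1107*1378)) - 697*(-537)*(1/1880301) = 2857169/1525446 + 374289*(1/1880301) = 2857169*(1/1525446) + 3043/15287 = 2857169/1525446 + 3043/15287 = 48319474681/23319493002 ≈ 2.0721)
1/v = 1/(48319474681/23319493002) = 23319493002/48319474681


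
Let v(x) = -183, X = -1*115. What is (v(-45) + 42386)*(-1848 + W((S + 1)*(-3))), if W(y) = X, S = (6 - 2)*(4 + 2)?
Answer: -82844489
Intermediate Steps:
X = -115
S = 24 (S = 4*6 = 24)
W(y) = -115
(v(-45) + 42386)*(-1848 + W((S + 1)*(-3))) = (-183 + 42386)*(-1848 - 115) = 42203*(-1963) = -82844489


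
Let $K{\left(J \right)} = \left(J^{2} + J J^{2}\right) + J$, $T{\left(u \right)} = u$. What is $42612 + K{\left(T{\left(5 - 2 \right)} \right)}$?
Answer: $42651$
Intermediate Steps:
$K{\left(J \right)} = J + J^{2} + J^{3}$ ($K{\left(J \right)} = \left(J^{2} + J^{3}\right) + J = J + J^{2} + J^{3}$)
$42612 + K{\left(T{\left(5 - 2 \right)} \right)} = 42612 + \left(5 - 2\right) \left(1 + \left(5 - 2\right) + \left(5 - 2\right)^{2}\right) = 42612 + 3 \left(1 + 3 + 3^{2}\right) = 42612 + 3 \left(1 + 3 + 9\right) = 42612 + 3 \cdot 13 = 42612 + 39 = 42651$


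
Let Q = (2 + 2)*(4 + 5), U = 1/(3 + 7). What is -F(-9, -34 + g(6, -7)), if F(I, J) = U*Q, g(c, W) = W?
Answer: -18/5 ≈ -3.6000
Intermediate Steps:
U = 1/10 ≈ 0.10000
Q = 36 (Q = 4*9 = 36)
F(I, J) = 18/5 (F(I, J) = (1/10)*36 = 18/5)
-F(-9, -34 + g(6, -7)) = -1*18/5 = -18/5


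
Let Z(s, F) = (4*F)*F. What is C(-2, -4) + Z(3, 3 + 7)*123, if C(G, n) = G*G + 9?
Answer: 49213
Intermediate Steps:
C(G, n) = 9 + G**2 (C(G, n) = G**2 + 9 = 9 + G**2)
Z(s, F) = 4*F**2
C(-2, -4) + Z(3, 3 + 7)*123 = (9 + (-2)**2) + (4*(3 + 7)**2)*123 = (9 + 4) + (4*10**2)*123 = 13 + (4*100)*123 = 13 + 400*123 = 13 + 49200 = 49213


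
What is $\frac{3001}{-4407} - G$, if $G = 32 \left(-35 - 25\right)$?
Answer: $\frac{8458439}{4407} \approx 1919.3$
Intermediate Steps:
$G = -1920$ ($G = 32 \left(-60\right) = -1920$)
$\frac{3001}{-4407} - G = \frac{3001}{-4407} - -1920 = 3001 \left(- \frac{1}{4407}\right) + 1920 = - \frac{3001}{4407} + 1920 = \frac{8458439}{4407}$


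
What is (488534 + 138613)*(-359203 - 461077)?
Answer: -514436141160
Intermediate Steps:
(488534 + 138613)*(-359203 - 461077) = 627147*(-820280) = -514436141160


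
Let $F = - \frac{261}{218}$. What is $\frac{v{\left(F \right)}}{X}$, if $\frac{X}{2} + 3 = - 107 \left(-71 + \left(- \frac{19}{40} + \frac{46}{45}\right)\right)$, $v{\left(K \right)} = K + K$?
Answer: $- \frac{46980}{295690949} \approx -0.00015888$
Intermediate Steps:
$F = - \frac{261}{218}$ ($F = \left(-261\right) \frac{1}{218} = - \frac{261}{218} \approx -1.1972$)
$v{\left(K \right)} = 2 K$
$X = \frac{2712761}{180}$ ($X = -6 + 2 \left(- 107 \left(-71 + \left(- \frac{19}{40} + \frac{46}{45}\right)\right)\right) = -6 + 2 \left(- 107 \left(-71 + \frac{197}{360}\right)\right) = -6 + 2 \left(\left(-107\right) \left(- \frac{25363}{360}\right)\right) = -6 + 2 \cdot \frac{2713841}{360} = -6 + \frac{2713841}{180} = \frac{2712761}{180} \approx 15071.0$)
$\frac{v{\left(F \right)}}{X} = \frac{2 \left(- \frac{261}{218}\right)}{\frac{2712761}{180}} = \left(- \frac{261}{109}\right) \frac{180}{2712761} = - \frac{46980}{295690949}$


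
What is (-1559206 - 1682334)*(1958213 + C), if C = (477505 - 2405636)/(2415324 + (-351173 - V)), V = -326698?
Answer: -15176208469731087240/2390849 ≈ -6.3476e+12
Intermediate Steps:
C = -1928131/2390849 (C = (477505 - 2405636)/(2415324 + (-351173 - 1*(-326698))) = -1928131/(2415324 + (-351173 + 326698)) = -1928131/(2415324 - 24475) = -1928131/2390849 ≈ -0.80646)
(-1559206 - 1682334)*(1958213 + C) = (-1559206 - 1682334)*(1958213 - 1928131/2390849) = -3241540*4681789664706/2390849 = -15176208469731087240/2390849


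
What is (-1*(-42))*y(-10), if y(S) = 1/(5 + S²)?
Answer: ⅖ ≈ 0.40000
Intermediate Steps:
(-1*(-42))*y(-10) = (-1*(-42))/(5 + (-10)²) = 42/(5 + 100) = 42/105 = 42*(1/105) = ⅖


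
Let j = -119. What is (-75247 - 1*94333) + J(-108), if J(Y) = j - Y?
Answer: -169591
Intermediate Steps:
J(Y) = -119 - Y
(-75247 - 1*94333) + J(-108) = (-75247 - 1*94333) + (-119 - 1*(-108)) = (-75247 - 94333) + (-119 + 108) = -169580 - 11 = -169591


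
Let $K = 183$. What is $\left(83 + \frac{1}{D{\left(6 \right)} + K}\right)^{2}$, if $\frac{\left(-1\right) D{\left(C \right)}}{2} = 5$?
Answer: $\frac{206209600}{29929} \approx 6890.0$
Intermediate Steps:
$D{\left(C \right)} = -10$ ($D{\left(C \right)} = \left(-2\right) 5 = -10$)
$\left(83 + \frac{1}{D{\left(6 \right)} + K}\right)^{2} = \left(83 + \frac{1}{-10 + 183}\right)^{2} = \left(83 + \frac{1}{173}\right)^{2} = \left(\frac{14360}{173}\right)^{2} = \frac{206209600}{29929}$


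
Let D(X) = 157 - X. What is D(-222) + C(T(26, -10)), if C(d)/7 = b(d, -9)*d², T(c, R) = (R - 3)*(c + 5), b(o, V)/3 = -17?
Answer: -57979634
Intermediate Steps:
b(o, V) = -51 (b(o, V) = 3*(-17) = -51)
T(c, R) = (-3 + R)*(5 + c)
C(d) = -357*d² (C(d) = 7*(-51*d²) = -357*d²)
D(-222) + C(T(26, -10)) = (157 - 1*(-222)) - 357*(-15 - 3*26 + 5*(-10) - 10*26)² = (157 + 222) - 357*(-15 - 78 - 50 - 260)² = 379 - 357*(-403)² = 379 - 357*162409 = 379 - 57980013 = -57979634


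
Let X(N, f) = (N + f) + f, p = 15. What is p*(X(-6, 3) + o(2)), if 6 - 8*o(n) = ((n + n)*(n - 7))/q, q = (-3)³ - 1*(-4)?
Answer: 885/92 ≈ 9.6196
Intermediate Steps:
X(N, f) = N + 2*f
q = -23 (q = -27 + 4 = -23)
o(n) = ¾ + n*(-7 + n)/92 (o(n) = ¾ - (n + n)*(n - 7)/(8*(-23)) = ¾ - (2*n)*(-7 + n)*(-1)/(8*23) = ¾ - 2*n*(-7 + n)*(-1)/(8*23) = ¾ - (-1)*n*(-7 + n)/92 = ¾ + n*(-7 + n)/92)
p*(X(-6, 3) + o(2)) = 15*((-6 + 2*3) + (¾ - 7/92*2 + (1/92)*2²)) = 15*((-6 + 6) + (¾ - 7/46 + (1/92)*4)) = 15*(0 + (¾ - 7/46 + 1/23)) = 15*(0 + 59/92) = 15*(59/92) = 885/92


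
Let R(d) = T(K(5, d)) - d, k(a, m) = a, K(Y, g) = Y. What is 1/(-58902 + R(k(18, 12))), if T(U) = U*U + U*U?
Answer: -1/58870 ≈ -1.6987e-5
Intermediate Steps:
T(U) = 2*U² (T(U) = U² + U² = 2*U²)
R(d) = 50 - d (R(d) = 2*5² - d = 2*25 - d = 50 - d)
1/(-58902 + R(k(18, 12))) = 1/(-58902 + (50 - 1*18)) = 1/(-58902 + (50 - 18)) = 1/(-58902 + 32) = 1/(-58870) = -1/58870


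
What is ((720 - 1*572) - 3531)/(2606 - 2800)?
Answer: 3383/194 ≈ 17.438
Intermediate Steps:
((720 - 1*572) - 3531)/(2606 - 2800) = ((720 - 572) - 3531)/(-194) = (148 - 3531)*(-1/194) = -3383*(-1/194) = 3383/194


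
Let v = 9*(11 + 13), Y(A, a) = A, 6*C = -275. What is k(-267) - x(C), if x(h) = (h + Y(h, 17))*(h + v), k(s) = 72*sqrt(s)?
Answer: 280775/18 + 72*I*sqrt(267) ≈ 15599.0 + 1176.5*I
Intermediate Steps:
C = -275/6 (C = (1/6)*(-275) = -275/6 ≈ -45.833)
v = 216 (v = 9*24 = 216)
x(h) = 2*h*(216 + h) (x(h) = (h + h)*(h + 216) = (2*h)*(216 + h) = 2*h*(216 + h))
k(-267) - x(C) = 72*sqrt(-267) - 2*(-275)*(216 - 275/6)/6 = 72*(I*sqrt(267)) - 2*(-275)*1021/(6*6) = 72*I*sqrt(267) - 1*(-280775/18) = 72*I*sqrt(267) + 280775/18 = 280775/18 + 72*I*sqrt(267)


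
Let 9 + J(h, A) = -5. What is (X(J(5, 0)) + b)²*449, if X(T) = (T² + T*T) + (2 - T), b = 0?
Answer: 74742336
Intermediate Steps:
J(h, A) = -14 (J(h, A) = -9 - 5 = -14)
X(T) = 2 - T + 2*T² (X(T) = (T² + T²) + (2 - T) = 2*T² + (2 - T) = 2 - T + 2*T²)
(X(J(5, 0)) + b)²*449 = ((2 - 1*(-14) + 2*(-14)²) + 0)²*449 = ((2 + 14 + 2*196) + 0)²*449 = ((2 + 14 + 392) + 0)²*449 = (408 + 0)²*449 = 408²*449 = 166464*449 = 74742336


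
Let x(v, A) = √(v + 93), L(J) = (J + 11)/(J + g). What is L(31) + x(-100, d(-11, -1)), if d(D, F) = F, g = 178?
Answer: 42/209 + I*√7 ≈ 0.20096 + 2.6458*I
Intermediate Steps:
L(J) = (11 + J)/(178 + J) (L(J) = (J + 11)/(J + 178) = (11 + J)/(178 + J))
x(v, A) = √(93 + v)
L(31) + x(-100, d(-11, -1)) = (11 + 31)/(178 + 31) + √(93 - 100) = 42/209 + √(-7) = (1/209)*42 + I*√7 = 42/209 + I*√7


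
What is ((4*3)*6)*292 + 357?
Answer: 21381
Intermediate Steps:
((4*3)*6)*292 + 357 = (12*6)*292 + 357 = 72*292 + 357 = 21024 + 357 = 21381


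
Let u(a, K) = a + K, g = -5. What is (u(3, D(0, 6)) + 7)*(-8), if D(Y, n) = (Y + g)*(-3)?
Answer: -200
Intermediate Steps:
D(Y, n) = 15 - 3*Y (D(Y, n) = (Y - 5)*(-3) = (-5 + Y)*(-3) = 15 - 3*Y)
u(a, K) = K + a
(u(3, D(0, 6)) + 7)*(-8) = (((15 - 3*0) + 3) + 7)*(-8) = (((15 + 0) + 3) + 7)*(-8) = ((15 + 3) + 7)*(-8) = (18 + 7)*(-8) = 25*(-8) = -200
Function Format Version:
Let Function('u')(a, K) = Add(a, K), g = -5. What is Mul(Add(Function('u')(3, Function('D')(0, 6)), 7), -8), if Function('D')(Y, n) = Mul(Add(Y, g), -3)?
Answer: -200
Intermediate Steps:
Function('D')(Y, n) = Add(15, Mul(-3, Y)) (Function('D')(Y, n) = Mul(Add(Y, -5), -3) = Mul(Add(-5, Y), -3) = Add(15, Mul(-3, Y)))
Function('u')(a, K) = Add(K, a)
Mul(Add(Function('u')(3, Function('D')(0, 6)), 7), -8) = Mul(Add(Add(Add(15, Mul(-3, 0)), 3), 7), -8) = Mul(Add(Add(Add(15, 0), 3), 7), -8) = Mul(Add(Add(15, 3), 7), -8) = Mul(Add(18, 7), -8) = Mul(25, -8) = -200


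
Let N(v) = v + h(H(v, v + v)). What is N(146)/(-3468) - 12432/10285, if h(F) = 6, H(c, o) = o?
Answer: -657022/524535 ≈ -1.2526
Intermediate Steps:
N(v) = 6 + v (N(v) = v + 6 = 6 + v)
N(146)/(-3468) - 12432/10285 = (6 + 146)/(-3468) - 12432/10285 = 152*(-1/3468) - 12432*1/10285 = -38/867 - 12432/10285 = -657022/524535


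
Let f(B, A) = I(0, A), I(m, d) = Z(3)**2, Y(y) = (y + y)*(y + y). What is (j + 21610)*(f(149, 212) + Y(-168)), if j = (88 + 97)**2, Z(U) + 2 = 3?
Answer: 6303603995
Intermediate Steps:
Y(y) = 4*y**2 (Y(y) = (2*y)*(2*y) = 4*y**2)
Z(U) = 1 (Z(U) = -2 + 3 = 1)
I(m, d) = 1 (I(m, d) = 1**2 = 1)
f(B, A) = 1
j = 34225 (j = 185**2 = 34225)
(j + 21610)*(f(149, 212) + Y(-168)) = (34225 + 21610)*(1 + 4*(-168)**2) = 55835*(1 + 4*28224) = 55835*(1 + 112896) = 55835*112897 = 6303603995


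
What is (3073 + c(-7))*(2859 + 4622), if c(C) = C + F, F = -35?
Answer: 22674911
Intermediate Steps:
c(C) = -35 + C (c(C) = C - 35 = -35 + C)
(3073 + c(-7))*(2859 + 4622) = (3073 + (-35 - 7))*(2859 + 4622) = (3073 - 42)*7481 = 3031*7481 = 22674911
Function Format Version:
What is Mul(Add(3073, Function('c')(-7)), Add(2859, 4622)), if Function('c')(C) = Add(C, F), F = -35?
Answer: 22674911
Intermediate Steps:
Function('c')(C) = Add(-35, C) (Function('c')(C) = Add(C, -35) = Add(-35, C))
Mul(Add(3073, Function('c')(-7)), Add(2859, 4622)) = Mul(Add(3073, Add(-35, -7)), Add(2859, 4622)) = Mul(Add(3073, -42), 7481) = Mul(3031, 7481) = 22674911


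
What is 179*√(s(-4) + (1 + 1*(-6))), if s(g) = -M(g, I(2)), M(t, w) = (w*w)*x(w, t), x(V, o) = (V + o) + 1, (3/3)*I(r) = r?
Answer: 179*I ≈ 179.0*I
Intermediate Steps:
I(r) = r
x(V, o) = 1 + V + o
M(t, w) = w²*(1 + t + w) (M(t, w) = (w*w)*(1 + w + t) = w²*(1 + t + w))
s(g) = -12 - 4*g (s(g) = -2²*(1 + g + 2) = -4*(3 + g) = -(12 + 4*g) = -12 - 4*g)
179*√(s(-4) + (1 + 1*(-6))) = 179*√((-12 - 4*(-4)) + (1 + 1*(-6))) = 179*√((-12 + 16) + (1 - 6)) = 179*√(4 - 5) = 179*√(-1) = 179*I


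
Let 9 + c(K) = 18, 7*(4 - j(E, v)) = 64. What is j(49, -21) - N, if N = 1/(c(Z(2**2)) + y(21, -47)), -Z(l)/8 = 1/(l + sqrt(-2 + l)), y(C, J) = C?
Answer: -1087/210 ≈ -5.1762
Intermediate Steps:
j(E, v) = -36/7 (j(E, v) = 4 - 1/7*64 = 4 - 64/7 = -36/7)
Z(l) = -8/(l + sqrt(-2 + l))
c(K) = 9 (c(K) = -9 + 18 = 9)
N = 1/30 (N = 1/(9 + 21) = 1/30 ≈ 0.033333)
j(49, -21) - N = -36/7 - 1*1/30 = -36/7 - 1/30 = -1087/210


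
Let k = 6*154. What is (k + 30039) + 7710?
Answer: 38673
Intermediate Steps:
k = 924
(k + 30039) + 7710 = (924 + 30039) + 7710 = 30963 + 7710 = 38673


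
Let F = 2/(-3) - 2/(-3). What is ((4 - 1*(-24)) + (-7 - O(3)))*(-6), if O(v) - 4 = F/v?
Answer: -102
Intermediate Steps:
F = 0 (F = 2*(-⅓) - 2*(-⅓) = -⅔ + ⅔ = 0)
O(v) = 4 (O(v) = 4 + 0/v = 4 + 0 = 4)
((4 - 1*(-24)) + (-7 - O(3)))*(-6) = ((4 - 1*(-24)) + (-7 - 1*4))*(-6) = ((4 + 24) + (-7 - 4))*(-6) = (28 - 11)*(-6) = 17*(-6) = -102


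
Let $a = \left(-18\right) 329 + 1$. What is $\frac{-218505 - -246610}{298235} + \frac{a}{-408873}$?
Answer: $\frac{378777860}{3484006833} \approx 0.10872$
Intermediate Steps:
$a = -5921$ ($a = -5922 + 1 = -5921$)
$\frac{-218505 - -246610}{298235} + \frac{a}{-408873} = \frac{-218505 - -246610}{298235} - \frac{5921}{-408873} = \left(-218505 + 246610\right) \frac{1}{298235} - - \frac{5921}{408873} = 28105 \cdot \frac{1}{298235} + \frac{5921}{408873} = \frac{803}{8521} + \frac{5921}{408873} = \frac{378777860}{3484006833}$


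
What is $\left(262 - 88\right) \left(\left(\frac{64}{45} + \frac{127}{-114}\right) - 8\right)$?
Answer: $- \frac{381437}{285} \approx -1338.4$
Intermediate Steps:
$\left(262 - 88\right) \left(\left(\frac{64}{45} + \frac{127}{-114}\right) - 8\right) = 174 \left(\left(64 \cdot \frac{1}{45} + 127 \left(- \frac{1}{114}\right)\right) - 8\right) = 174 \left(\left(\frac{64}{45} - \frac{127}{114}\right) - 8\right) = 174 \left(\frac{527}{1710} - 8\right) = 174 \left(- \frac{13153}{1710}\right) = - \frac{381437}{285}$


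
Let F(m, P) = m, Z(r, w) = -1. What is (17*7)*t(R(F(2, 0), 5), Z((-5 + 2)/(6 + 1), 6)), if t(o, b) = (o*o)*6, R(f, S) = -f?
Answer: 2856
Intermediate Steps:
t(o, b) = 6*o² (t(o, b) = o²*6 = 6*o²)
(17*7)*t(R(F(2, 0), 5), Z((-5 + 2)/(6 + 1), 6)) = (17*7)*(6*(-1*2)²) = 119*(6*(-2)²) = 119*(6*4) = 119*24 = 2856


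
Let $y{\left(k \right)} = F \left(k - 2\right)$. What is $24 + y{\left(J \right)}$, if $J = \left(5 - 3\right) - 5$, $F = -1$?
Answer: $29$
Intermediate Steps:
$J = -3$ ($J = 2 - 5 = -3$)
$y{\left(k \right)} = 2 - k$ ($y{\left(k \right)} = - (k - 2) = - (-2 + k) = 2 - k$)
$24 + y{\left(J \right)} = 24 + \left(2 - -3\right) = 24 + \left(2 + 3\right) = 24 + 5 = 29$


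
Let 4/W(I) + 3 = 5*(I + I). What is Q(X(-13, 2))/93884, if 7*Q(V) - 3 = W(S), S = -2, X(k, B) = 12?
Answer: 65/15115324 ≈ 4.3003e-6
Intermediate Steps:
W(I) = 4/(-3 + 10*I) (W(I) = 4/(-3 + 5*(I + I)) = 4/(-3 + 5*(2*I)) = 4/(-3 + 10*I))
Q(V) = 65/161 (Q(V) = 3/7 + (4/(-3 + 10*(-2)))/7 = 3/7 + (4/(-3 - 20))/7 = 3/7 + (4/(-23))/7 = 3/7 + (4*(-1/23))/7 = 3/7 + (1/7)*(-4/23) = 3/7 - 4/161 = 65/161)
Q(X(-13, 2))/93884 = (65/161)/93884 = (65/161)*(1/93884) = 65/15115324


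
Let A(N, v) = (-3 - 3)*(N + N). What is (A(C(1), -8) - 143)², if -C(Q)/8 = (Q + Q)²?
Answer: 58081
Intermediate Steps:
C(Q) = -32*Q² (C(Q) = -8*(Q + Q)² = -8*4*Q² = -32*Q²)
A(N, v) = -12*N
(A(C(1), -8) - 143)² = (-(-384)*1² - 143)² = (-(-384) - 143)² = (-12*(-32) - 143)² = (384 - 143)² = 241² = 58081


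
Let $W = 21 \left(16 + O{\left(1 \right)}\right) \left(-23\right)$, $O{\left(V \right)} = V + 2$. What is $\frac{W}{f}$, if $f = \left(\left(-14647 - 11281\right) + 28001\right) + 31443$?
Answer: $- \frac{23}{84} \approx -0.27381$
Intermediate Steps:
$O{\left(V \right)} = 2 + V$
$W = -9177$ ($W = 21 \left(16 + \left(2 + 1\right)\right) \left(-23\right) = 21 \left(16 + 3\right) \left(-23\right) = 21 \cdot 19 \left(-23\right) = 399 \left(-23\right) = -9177$)
$f = 33516$ ($f = \left(\left(-14647 - 11281\right) + 28001\right) + 31443 = \left(-25928 + 28001\right) + 31443 = 2073 + 31443 = 33516$)
$\frac{W}{f} = - \frac{9177}{33516} = \left(-9177\right) \frac{1}{33516} = - \frac{23}{84}$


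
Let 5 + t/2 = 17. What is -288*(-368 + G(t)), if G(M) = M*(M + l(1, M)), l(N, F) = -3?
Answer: -39168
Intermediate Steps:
t = 24 (t = -10 + 2*17 = -10 + 34 = 24)
G(M) = M*(-3 + M) (G(M) = M*(M - 3) = M*(-3 + M))
-288*(-368 + G(t)) = -288*(-368 + 24*(-3 + 24)) = -288*(-368 + 24*21) = -288*(-368 + 504) = -288*136 = -39168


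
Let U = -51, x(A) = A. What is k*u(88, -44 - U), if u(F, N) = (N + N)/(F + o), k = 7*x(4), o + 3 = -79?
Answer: 196/3 ≈ 65.333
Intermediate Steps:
o = -82 (o = -3 - 79 = -82)
k = 28 (k = 7*4 = 28)
u(F, N) = 2*N/(-82 + F) (u(F, N) = (N + N)/(F - 82) = (2*N)/(-82 + F) = 2*N/(-82 + F))
k*u(88, -44 - U) = 28*(2*(-44 - 1*(-51))/(-82 + 88)) = 28*(2*(-44 + 51)/6) = 28*(2*7*(⅙)) = 28*(7/3) = 196/3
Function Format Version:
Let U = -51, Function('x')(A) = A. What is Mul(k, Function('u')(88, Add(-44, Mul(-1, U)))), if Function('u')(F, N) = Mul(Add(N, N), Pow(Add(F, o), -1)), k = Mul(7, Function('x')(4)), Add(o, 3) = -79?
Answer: Rational(196, 3) ≈ 65.333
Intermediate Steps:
o = -82 (o = Add(-3, -79) = -82)
k = 28 (k = Mul(7, 4) = 28)
Function('u')(F, N) = Mul(2, N, Pow(Add(-82, F), -1)) (Function('u')(F, N) = Mul(Add(N, N), Pow(Add(F, -82), -1)) = Mul(Mul(2, N), Pow(Add(-82, F), -1)) = Mul(2, N, Pow(Add(-82, F), -1)))
Mul(k, Function('u')(88, Add(-44, Mul(-1, U)))) = Mul(28, Mul(2, Add(-44, Mul(-1, -51)), Pow(Add(-82, 88), -1))) = Mul(28, Mul(2, Add(-44, 51), Pow(6, -1))) = Mul(28, Mul(2, 7, Rational(1, 6))) = Mul(28, Rational(7, 3)) = Rational(196, 3)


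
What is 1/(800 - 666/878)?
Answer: 439/350867 ≈ 0.0012512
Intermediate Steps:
1/(800 - 666/878) = 1/(800 - 666*1/878) = 1/(800 - 333/439) = 1/(350867/439) = 439/350867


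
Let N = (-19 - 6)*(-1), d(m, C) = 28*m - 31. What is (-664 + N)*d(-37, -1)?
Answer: 681813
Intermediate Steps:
d(m, C) = -31 + 28*m
N = 25 (N = -25*(-1) = 25)
(-664 + N)*d(-37, -1) = (-664 + 25)*(-31 + 28*(-37)) = -639*(-31 - 1036) = -639*(-1067) = 681813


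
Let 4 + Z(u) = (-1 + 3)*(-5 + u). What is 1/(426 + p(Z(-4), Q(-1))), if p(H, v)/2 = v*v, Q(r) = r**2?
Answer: 1/428 ≈ 0.0023364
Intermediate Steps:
Z(u) = -14 + 2*u (Z(u) = -4 + (-1 + 3)*(-5 + u) = -4 + 2*(-5 + u) = -4 + (-10 + 2*u) = -14 + 2*u)
p(H, v) = 2*v**2 (p(H, v) = 2*(v*v) = 2*v**2)
1/(426 + p(Z(-4), Q(-1))) = 1/(426 + 2*((-1)**2)**2) = 1/(426 + 2*1**2) = 1/(426 + 2*1) = 1/(426 + 2) = 1/428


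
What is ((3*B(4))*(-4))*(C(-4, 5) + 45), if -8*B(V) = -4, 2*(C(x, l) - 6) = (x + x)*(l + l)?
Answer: -66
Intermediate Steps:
C(x, l) = 6 + 2*l*x (C(x, l) = 6 + ((x + x)*(l + l))/2 = 6 + ((2*x)*(2*l))/2 = 6 + (4*l*x)/2 = 6 + 2*l*x)
B(V) = ½ (B(V) = -⅛*(-4) = ½)
((3*B(4))*(-4))*(C(-4, 5) + 45) = ((3*(½))*(-4))*((6 + 2*5*(-4)) + 45) = ((3/2)*(-4))*((6 - 40) + 45) = -6*(-34 + 45) = -6*11 = -66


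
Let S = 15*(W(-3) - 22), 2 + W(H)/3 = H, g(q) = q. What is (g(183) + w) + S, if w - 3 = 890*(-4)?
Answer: -3929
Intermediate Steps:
W(H) = -6 + 3*H
w = -3557 (w = 3 + 890*(-4) = 3 - 3560 = -3557)
S = -555 (S = 15*((-6 + 3*(-3)) - 22) = 15*((-6 - 9) - 22) = 15*(-15 - 22) = 15*(-37) = -555)
(g(183) + w) + S = (183 - 3557) - 555 = -3374 - 555 = -3929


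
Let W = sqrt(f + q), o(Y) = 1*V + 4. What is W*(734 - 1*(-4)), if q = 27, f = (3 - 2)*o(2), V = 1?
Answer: 2952*sqrt(2) ≈ 4174.8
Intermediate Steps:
o(Y) = 5 (o(Y) = 1*1 + 4 = 1 + 4 = 5)
f = 5 (f = (3 - 2)*5 = 1*5 = 5)
W = 4*sqrt(2) (W = sqrt(5 + 27) = sqrt(32) = 4*sqrt(2) ≈ 5.6569)
W*(734 - 1*(-4)) = (4*sqrt(2))*(734 - 1*(-4)) = (4*sqrt(2))*(734 + 4) = (4*sqrt(2))*738 = 2952*sqrt(2)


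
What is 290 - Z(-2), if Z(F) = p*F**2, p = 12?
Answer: 242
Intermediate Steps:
Z(F) = 12*F**2
290 - Z(-2) = 290 - 12*(-2)**2 = 290 - 12*4 = 290 - 1*48 = 290 - 48 = 242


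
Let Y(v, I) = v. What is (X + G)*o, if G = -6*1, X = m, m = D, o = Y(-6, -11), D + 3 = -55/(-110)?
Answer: 51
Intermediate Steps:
D = -5/2 (D = -3 - 55/(-110) = -3 - 55*(-1/110) = -3 + ½ = -5/2 ≈ -2.5000)
o = -6
m = -5/2 ≈ -2.5000
X = -5/2 ≈ -2.5000
G = -6
(X + G)*o = (-5/2 - 6)*(-6) = -17/2*(-6) = 51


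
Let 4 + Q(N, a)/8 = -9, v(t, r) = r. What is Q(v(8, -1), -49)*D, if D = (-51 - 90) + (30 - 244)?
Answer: 36920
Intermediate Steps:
Q(N, a) = -104 (Q(N, a) = -32 + 8*(-9) = -32 - 72 = -104)
D = -355 (D = -141 - 214 = -355)
Q(v(8, -1), -49)*D = -104*(-355) = 36920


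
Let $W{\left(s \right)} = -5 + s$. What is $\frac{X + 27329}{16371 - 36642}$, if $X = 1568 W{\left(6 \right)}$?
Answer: $- \frac{28897}{20271} \approx -1.4255$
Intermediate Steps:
$X = 1568$ ($X = 1568 \left(-5 + 6\right) = 1568 \cdot 1 = 1568$)
$\frac{X + 27329}{16371 - 36642} = \frac{1568 + 27329}{16371 - 36642} = \frac{28897}{-20271} = 28897 \left(- \frac{1}{20271}\right) = - \frac{28897}{20271}$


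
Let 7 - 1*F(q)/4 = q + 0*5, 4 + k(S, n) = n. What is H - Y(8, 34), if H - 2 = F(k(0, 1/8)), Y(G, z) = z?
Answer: 23/2 ≈ 11.500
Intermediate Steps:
k(S, n) = -4 + n
F(q) = 28 - 4*q (F(q) = 28 - 4*(q + 0*5) = 28 - 4*(q + 0) = 28 - 4*q)
H = 91/2 (H = 2 + (28 - 4*(-4 + 1/8)) = 2 + (28 - 4*(-4 + ⅛)) = 2 + (28 - 4*(-31/8)) = 2 + (28 + 31/2) = 2 + 87/2 = 91/2 ≈ 45.500)
H - Y(8, 34) = 91/2 - 1*34 = 91/2 - 34 = 23/2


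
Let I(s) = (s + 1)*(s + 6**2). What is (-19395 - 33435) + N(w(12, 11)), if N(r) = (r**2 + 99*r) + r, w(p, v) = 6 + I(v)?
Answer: 329070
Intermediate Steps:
I(s) = (1 + s)*(36 + s) (I(s) = (1 + s)*(s + 36) = (1 + s)*(36 + s))
w(p, v) = 42 + v**2 + 37*v (w(p, v) = 6 + (36 + v**2 + 37*v) = 42 + v**2 + 37*v)
N(r) = r**2 + 100*r
(-19395 - 33435) + N(w(12, 11)) = (-19395 - 33435) + (42 + 11**2 + 37*11)*(100 + (42 + 11**2 + 37*11)) = -52830 + (42 + 121 + 407)*(100 + (42 + 121 + 407)) = -52830 + 570*(100 + 570) = -52830 + 570*670 = -52830 + 381900 = 329070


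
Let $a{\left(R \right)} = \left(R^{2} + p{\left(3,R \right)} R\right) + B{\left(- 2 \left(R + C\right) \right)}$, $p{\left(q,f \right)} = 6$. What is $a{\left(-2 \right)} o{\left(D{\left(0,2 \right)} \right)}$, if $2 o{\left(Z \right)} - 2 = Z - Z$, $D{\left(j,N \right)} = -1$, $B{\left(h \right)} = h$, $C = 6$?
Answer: $-16$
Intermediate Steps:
$a{\left(R \right)} = -12 + R^{2} + 4 R$ ($a{\left(R \right)} = \left(R^{2} + 6 R\right) - 2 \left(R + 6\right) = \left(R^{2} + 6 R\right) - 2 \left(6 + R\right) = \left(R^{2} + 6 R\right) - \left(12 + 2 R\right) = -12 + R^{2} + 4 R$)
$o{\left(Z \right)} = 1$ ($o{\left(Z \right)} = 1 + \frac{Z - Z}{2} = 1 + \frac{1}{2} \cdot 0 = 1 + 0 = 1$)
$a{\left(-2 \right)} o{\left(D{\left(0,2 \right)} \right)} = \left(-12 + \left(-2\right)^{2} + 4 \left(-2\right)\right) 1 = \left(-12 + 4 - 8\right) 1 = \left(-16\right) 1 = -16$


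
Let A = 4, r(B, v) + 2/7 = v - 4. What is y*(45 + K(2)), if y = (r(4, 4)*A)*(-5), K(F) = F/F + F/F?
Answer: 1880/7 ≈ 268.57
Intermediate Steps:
K(F) = 2 (K(F) = 1 + 1 = 2)
r(B, v) = -30/7 + v (r(B, v) = -2/7 + (v - 4) = -2/7 + (-4 + v) = -30/7 + v)
y = 40/7 (y = ((-30/7 + 4)*4)*(-5) = -2/7*4*(-5) = -8/7*(-5) = 40/7 ≈ 5.7143)
y*(45 + K(2)) = 40*(45 + 2)/7 = (40/7)*47 = 1880/7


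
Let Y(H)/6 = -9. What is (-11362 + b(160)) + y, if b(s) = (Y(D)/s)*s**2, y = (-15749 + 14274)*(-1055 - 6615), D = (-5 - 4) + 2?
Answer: 11293248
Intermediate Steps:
D = -7 (D = -9 + 2 = -7)
Y(H) = -54 (Y(H) = 6*(-9) = -54)
y = 11313250 (y = -1475*(-7670) = 11313250)
b(s) = -54*s (b(s) = (-54/s)*s**2 = -54*s)
(-11362 + b(160)) + y = (-11362 - 54*160) + 11313250 = (-11362 - 8640) + 11313250 = -20002 + 11313250 = 11293248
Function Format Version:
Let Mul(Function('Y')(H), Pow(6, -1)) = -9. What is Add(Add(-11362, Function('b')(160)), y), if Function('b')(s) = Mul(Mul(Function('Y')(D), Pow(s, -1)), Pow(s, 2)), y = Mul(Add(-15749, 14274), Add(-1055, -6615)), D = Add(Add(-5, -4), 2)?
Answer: 11293248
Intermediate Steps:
D = -7 (D = Add(-9, 2) = -7)
Function('Y')(H) = -54 (Function('Y')(H) = Mul(6, -9) = -54)
y = 11313250 (y = Mul(-1475, -7670) = 11313250)
Function('b')(s) = Mul(-54, s) (Function('b')(s) = Mul(Mul(-54, Pow(s, -1)), Pow(s, 2)) = Mul(-54, s))
Add(Add(-11362, Function('b')(160)), y) = Add(Add(-11362, Mul(-54, 160)), 11313250) = Add(Add(-11362, -8640), 11313250) = Add(-20002, 11313250) = 11293248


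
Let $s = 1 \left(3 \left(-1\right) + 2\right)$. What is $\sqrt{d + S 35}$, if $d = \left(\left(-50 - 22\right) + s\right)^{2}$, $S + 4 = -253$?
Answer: $i \sqrt{3666} \approx 60.547 i$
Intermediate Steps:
$S = -257$ ($S = -4 - 253 = -257$)
$s = -1$ ($s = 1 \left(-3 + 2\right) = 1 \left(-1\right) = -1$)
$d = 5329$ ($d = \left(\left(-50 - 22\right) - 1\right)^{2} = \left(-72 - 1\right)^{2} = \left(-73\right)^{2} = 5329$)
$\sqrt{d + S 35} = \sqrt{5329 - 8995} = \sqrt{-3666} = i \sqrt{3666}$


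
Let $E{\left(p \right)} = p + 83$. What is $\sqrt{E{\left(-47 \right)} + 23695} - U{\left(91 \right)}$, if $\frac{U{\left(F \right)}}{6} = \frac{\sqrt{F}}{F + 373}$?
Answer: $\sqrt{23731} - \frac{3 \sqrt{91}}{232} \approx 153.93$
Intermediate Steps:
$E{\left(p \right)} = 83 + p$
$U{\left(F \right)} = \frac{6 \sqrt{F}}{373 + F}$ ($U{\left(F \right)} = 6 \frac{\sqrt{F}}{F + 373} = 6 \frac{\sqrt{F}}{373 + F} = \frac{6 \sqrt{F}}{373 + F}$)
$\sqrt{E{\left(-47 \right)} + 23695} - U{\left(91 \right)} = \sqrt{\left(83 - 47\right) + 23695} - \frac{6 \sqrt{91}}{373 + 91} = \sqrt{36 + 23695} - \frac{6 \sqrt{91}}{464} = \sqrt{23731} - 6 \sqrt{91} \cdot \frac{1}{464} = \sqrt{23731} - \frac{3 \sqrt{91}}{232}$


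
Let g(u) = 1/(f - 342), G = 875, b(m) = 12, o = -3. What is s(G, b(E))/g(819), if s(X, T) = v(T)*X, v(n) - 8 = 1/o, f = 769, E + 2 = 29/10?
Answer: 8593375/3 ≈ 2.8645e+6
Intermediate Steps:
E = 9/10 (E = -2 + 29/10 = 9/10 ≈ 0.90000)
v(n) = 23/3 (v(n) = 8 + 1/(-3) = 8 - 1/3 = 23/3)
s(X, T) = 23*X/3
g(u) = 1/427 (g(u) = 1/(769 - 342) = 1/427)
s(G, b(E))/g(819) = ((23/3)*875)/(1/427) = (20125/3)*427 = 8593375/3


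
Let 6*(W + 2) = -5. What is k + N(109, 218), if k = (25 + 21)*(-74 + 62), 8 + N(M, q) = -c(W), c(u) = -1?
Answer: -559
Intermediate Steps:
W = -17/6 (W = -2 + (⅙)*(-5) = -2 - ⅚ = -17/6 ≈ -2.8333)
N(M, q) = -7 (N(M, q) = -8 - 1*(-1) = -8 + 1 = -7)
k = -552 (k = 46*(-12) = -552)
k + N(109, 218) = -552 - 7 = -559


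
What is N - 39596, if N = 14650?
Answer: -24946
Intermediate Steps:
N - 39596 = 14650 - 39596 = -24946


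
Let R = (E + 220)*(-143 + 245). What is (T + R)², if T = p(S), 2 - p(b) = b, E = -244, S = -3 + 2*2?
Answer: 5987809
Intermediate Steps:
S = 1 (S = -3 + 4 = 1)
p(b) = 2 - b
R = -2448 (R = (-244 + 220)*(-143 + 245) = -24*102 = -2448)
T = 1 (T = 2 - 1*1 = 2 - 1 = 1)
(T + R)² = (1 - 2448)² = (-2447)² = 5987809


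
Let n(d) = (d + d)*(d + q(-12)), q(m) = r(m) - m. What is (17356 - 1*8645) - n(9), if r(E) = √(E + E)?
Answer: 8333 - 36*I*√6 ≈ 8333.0 - 88.182*I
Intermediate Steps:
r(E) = √2*√E (r(E) = √(2*E) = √2*√E)
q(m) = -m + √2*√m (q(m) = √2*√m - m = -m + √2*√m)
n(d) = 2*d*(12 + d + 2*I*√6) (n(d) = (d + d)*(d + (-1*(-12) + √2*√(-12))) = (2*d)*(d + (12 + √2*(2*I*√3))) = (2*d)*(d + (12 + 2*I*√6)) = (2*d)*(12 + d + 2*I*√6) = 2*d*(12 + d + 2*I*√6))
(17356 - 1*8645) - n(9) = (17356 - 1*8645) - 2*9*(12 + 9 + 2*I*√6) = (17356 - 8645) - 2*9*(21 + 2*I*√6) = 8711 - (378 + 36*I*√6) = 8711 + (-378 - 36*I*√6) = 8333 - 36*I*√6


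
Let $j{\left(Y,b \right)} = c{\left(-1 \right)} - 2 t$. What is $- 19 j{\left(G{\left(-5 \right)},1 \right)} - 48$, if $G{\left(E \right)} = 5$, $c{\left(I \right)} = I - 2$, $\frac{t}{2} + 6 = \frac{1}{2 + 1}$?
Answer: $- \frac{1265}{3} \approx -421.67$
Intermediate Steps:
$t = - \frac{34}{3}$ ($t = -12 + \frac{2}{2 + 1} = -12 + \frac{2}{3} = - \frac{34}{3} \approx -11.333$)
$c{\left(I \right)} = -2 + I$
$j{\left(Y,b \right)} = \frac{59}{3}$ ($j{\left(Y,b \right)} = \left(-2 - 1\right) - - \frac{68}{3} = -3 + \frac{68}{3} = \frac{59}{3}$)
$- 19 j{\left(G{\left(-5 \right)},1 \right)} - 48 = \left(-19\right) \frac{59}{3} - 48 = - \frac{1121}{3} - 48 = - \frac{1265}{3}$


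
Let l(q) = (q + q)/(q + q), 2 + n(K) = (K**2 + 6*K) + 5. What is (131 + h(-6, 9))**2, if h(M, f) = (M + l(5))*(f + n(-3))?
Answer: 13456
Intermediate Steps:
n(K) = 3 + K**2 + 6*K (n(K) = -2 + ((K**2 + 6*K) + 5) = -2 + (5 + K**2 + 6*K) = 3 + K**2 + 6*K)
l(q) = 1 (l(q) = (2*q)/((2*q)) = (2*q)*(1/(2*q)) = 1)
h(M, f) = (1 + M)*(-6 + f) (h(M, f) = (M + 1)*(f + (3 + (-3)**2 + 6*(-3))) = (1 + M)*(f + (3 + 9 - 18)) = (1 + M)*(f - 6) = (1 + M)*(-6 + f))
(131 + h(-6, 9))**2 = (131 + (-6 + 9 - 6*(-6) - 6*9))**2 = (131 + (-6 + 9 + 36 - 54))**2 = (131 - 15)**2 = 116**2 = 13456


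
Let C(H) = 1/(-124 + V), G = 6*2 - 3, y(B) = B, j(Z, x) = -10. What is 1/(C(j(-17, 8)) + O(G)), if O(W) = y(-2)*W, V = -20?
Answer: -144/2593 ≈ -0.055534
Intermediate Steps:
G = 9 (G = 12 - 3 = 9)
C(H) = -1/144 (C(H) = 1/(-124 - 20) = 1/(-144) = -1/144)
O(W) = -2*W
1/(C(j(-17, 8)) + O(G)) = 1/(-1/144 - 2*9) = 1/(-1/144 - 18) = 1/(-2593/144) = -144/2593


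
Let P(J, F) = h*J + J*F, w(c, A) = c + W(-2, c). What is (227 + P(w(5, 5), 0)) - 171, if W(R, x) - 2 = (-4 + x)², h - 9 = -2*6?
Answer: 32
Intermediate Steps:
h = -3 (h = 9 - 2*6 = 9 - 12 = -3)
W(R, x) = 2 + (-4 + x)²
w(c, A) = 2 + c + (-4 + c)² (w(c, A) = c + (2 + (-4 + c)²) = 2 + c + (-4 + c)²)
P(J, F) = -3*J + F*J (P(J, F) = -3*J + J*F = -3*J + F*J)
(227 + P(w(5, 5), 0)) - 171 = (227 + (2 + 5 + (-4 + 5)²)*(-3 + 0)) - 171 = (227 + (2 + 5 + 1²)*(-3)) - 171 = (227 + (2 + 5 + 1)*(-3)) - 171 = (227 + 8*(-3)) - 171 = (227 - 24) - 171 = 203 - 171 = 32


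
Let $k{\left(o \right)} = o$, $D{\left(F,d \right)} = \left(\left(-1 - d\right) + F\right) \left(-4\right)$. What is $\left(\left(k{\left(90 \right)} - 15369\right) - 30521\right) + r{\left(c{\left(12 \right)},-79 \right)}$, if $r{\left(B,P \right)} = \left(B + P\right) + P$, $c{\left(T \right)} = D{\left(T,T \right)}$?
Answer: $-45954$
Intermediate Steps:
$D{\left(F,d \right)} = 4 - 4 F + 4 d$ ($D{\left(F,d \right)} = \left(-1 + F - d\right) \left(-4\right) = 4 - 4 F + 4 d$)
$c{\left(T \right)} = 4$ ($c{\left(T \right)} = 4 - 4 T + 4 T = 4$)
$r{\left(B,P \right)} = B + 2 P$
$\left(\left(k{\left(90 \right)} - 15369\right) - 30521\right) + r{\left(c{\left(12 \right)},-79 \right)} = \left(\left(90 - 15369\right) - 30521\right) + \left(4 + 2 \left(-79\right)\right) = \left(-15279 - 30521\right) + \left(4 - 158\right) = -45800 - 154 = -45954$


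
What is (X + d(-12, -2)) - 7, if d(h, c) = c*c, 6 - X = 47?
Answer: -44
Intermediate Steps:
X = -41 (X = 6 - 1*47 = 6 - 47 = -41)
d(h, c) = c²
(X + d(-12, -2)) - 7 = (-41 + (-2)²) - 7 = (-41 + 4) - 7 = -37 - 7 = -44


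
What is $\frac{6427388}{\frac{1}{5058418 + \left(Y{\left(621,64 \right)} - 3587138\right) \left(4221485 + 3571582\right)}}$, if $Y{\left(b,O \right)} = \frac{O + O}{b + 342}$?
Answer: $- \frac{57676108484852390715248}{321} \approx -1.7968 \cdot 10^{20}$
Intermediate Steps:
$Y{\left(b,O \right)} = \frac{2 O}{342 + b}$
$\frac{6427388}{\frac{1}{5058418 + \left(Y{\left(621,64 \right)} - 3587138\right) \left(4221485 + 3571582\right)}} = \frac{6427388}{\frac{1}{5058418 + \left(2 \cdot 64 \frac{1}{342 + 621} - 3587138\right) \left(4221485 + 3571582\right)}} = \frac{6427388}{\frac{1}{5058418 + \left(2 \cdot 64 \cdot \frac{1}{963} - 3587138\right) 7793067}} = \frac{6427388}{\frac{1}{5058418 + \left(\frac{128}{963} - 3587138\right) 7793067}} = \frac{6427388}{\frac{1}{5058418 - \frac{8973492641386774}{321}}} = \frac{6427388}{\frac{1}{- \frac{8973491017634596}{321}}} = \frac{6427388}{- \frac{321}{8973491017634596}} = 6427388 \left(- \frac{8973491017634596}{321}\right) = - \frac{57676108484852390715248}{321}$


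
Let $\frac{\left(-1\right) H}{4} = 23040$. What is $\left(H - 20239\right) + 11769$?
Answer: $-100630$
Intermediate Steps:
$H = -92160$ ($H = \left(-4\right) 23040 = -92160$)
$\left(H - 20239\right) + 11769 = \left(-92160 - 20239\right) + 11769 = -112399 + 11769 = -100630$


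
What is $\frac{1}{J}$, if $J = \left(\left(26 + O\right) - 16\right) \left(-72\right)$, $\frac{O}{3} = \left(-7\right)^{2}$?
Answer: $- \frac{1}{11304} \approx -8.8464 \cdot 10^{-5}$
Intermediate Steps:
$O = 147$ ($O = 3 \left(-7\right)^{2} = 3 \cdot 49 = 147$)
$J = -11304$ ($J = \left(\left(26 + 147\right) - 16\right) \left(-72\right) = \left(173 - 16\right) \left(-72\right) = 157 \left(-72\right) = -11304$)
$\frac{1}{J} = \frac{1}{-11304} = - \frac{1}{11304}$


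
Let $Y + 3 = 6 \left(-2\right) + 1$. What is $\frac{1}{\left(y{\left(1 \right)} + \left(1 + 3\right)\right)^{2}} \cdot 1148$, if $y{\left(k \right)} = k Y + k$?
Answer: $\frac{1148}{81} \approx 14.173$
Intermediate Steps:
$Y = -14$ ($Y = -3 + \left(6 \left(-2\right) + 1\right) = -3 + \left(-12 + 1\right) = -3 - 11 = -14$)
$y{\left(k \right)} = - 13 k$ ($y{\left(k \right)} = k \left(-14\right) + k = - 14 k + k = - 13 k$)
$\frac{1}{\left(y{\left(1 \right)} + \left(1 + 3\right)\right)^{2}} \cdot 1148 = \frac{1}{\left(\left(-13\right) 1 + \left(1 + 3\right)\right)^{2}} \cdot 1148 = \frac{1}{\left(-13 + 4\right)^{2}} \cdot 1148 = \frac{1}{\left(-9\right)^{2}} \cdot 1148 = \frac{1}{81} \cdot 1148 = \frac{1148}{81}$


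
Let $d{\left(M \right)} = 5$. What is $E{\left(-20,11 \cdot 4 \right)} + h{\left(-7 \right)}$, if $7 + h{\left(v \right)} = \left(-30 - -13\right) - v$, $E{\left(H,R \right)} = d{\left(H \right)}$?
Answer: $-12$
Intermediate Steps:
$E{\left(H,R \right)} = 5$
$h{\left(v \right)} = -24 - v$ ($h{\left(v \right)} = -7 - \left(17 + v\right) = -24 - v$)
$E{\left(-20,11 \cdot 4 \right)} + h{\left(-7 \right)} = 5 - 17 = -12$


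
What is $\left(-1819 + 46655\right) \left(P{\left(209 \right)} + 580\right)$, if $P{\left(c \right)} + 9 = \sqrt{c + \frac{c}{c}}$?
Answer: $25601356 + 44836 \sqrt{210} \approx 2.6251 \cdot 10^{7}$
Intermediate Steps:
$P{\left(c \right)} = -9 + \sqrt{1 + c}$ ($P{\left(c \right)} = -9 + \sqrt{c + \frac{c}{c}} = -9 + \sqrt{c + 1} = -9 + \sqrt{1 + c}$)
$\left(-1819 + 46655\right) \left(P{\left(209 \right)} + 580\right) = \left(-1819 + 46655\right) \left(\left(-9 + \sqrt{1 + 209}\right) + 580\right) = 44836 \left(\left(-9 + \sqrt{210}\right) + 580\right) = 44836 \left(571 + \sqrt{210}\right) = 25601356 + 44836 \sqrt{210}$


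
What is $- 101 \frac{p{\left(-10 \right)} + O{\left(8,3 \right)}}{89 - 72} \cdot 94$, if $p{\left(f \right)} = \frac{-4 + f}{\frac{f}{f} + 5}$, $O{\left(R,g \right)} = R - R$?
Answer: $\frac{66458}{51} \approx 1303.1$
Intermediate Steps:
$O{\left(R,g \right)} = 0$
$p{\left(f \right)} = - \frac{2}{3} + \frac{f}{6}$ ($p{\left(f \right)} = \frac{-4 + f}{1 + 5} = \frac{-4 + f}{6} = \left(-4 + f\right) \frac{1}{6} = - \frac{2}{3} + \frac{f}{6}$)
$- 101 \frac{p{\left(-10 \right)} + O{\left(8,3 \right)}}{89 - 72} \cdot 94 = - 101 \frac{\left(- \frac{2}{3} + \frac{1}{6} \left(-10\right)\right) + 0}{89 - 72} \cdot 94 = - 101 \frac{\left(- \frac{2}{3} - \frac{5}{3}\right) + 0}{17} \cdot 94 = - 101 \left(- \frac{7}{3} + 0\right) \frac{1}{17} \cdot 94 = - 101 \left(\left(- \frac{7}{3}\right) \frac{1}{17}\right) 94 = \left(-101\right) \left(- \frac{7}{51}\right) 94 = \frac{707}{51} \cdot 94 = \frac{66458}{51}$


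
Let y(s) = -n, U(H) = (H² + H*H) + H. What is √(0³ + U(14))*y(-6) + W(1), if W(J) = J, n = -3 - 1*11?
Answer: 1 + 14*√406 ≈ 283.09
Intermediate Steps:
n = -14 (n = -3 - 11 = -14)
U(H) = H + 2*H² (U(H) = (H² + H²) + H = 2*H² + H = H + 2*H²)
y(s) = 14 (y(s) = -1*(-14) = 14)
√(0³ + U(14))*y(-6) + W(1) = √(0³ + 14*(1 + 2*14))*14 + 1 = √(0 + 14*(1 + 28))*14 + 1 = √(0 + 14*29)*14 + 1 = √(0 + 406)*14 + 1 = √406*14 + 1 = 14*√406 + 1 = 1 + 14*√406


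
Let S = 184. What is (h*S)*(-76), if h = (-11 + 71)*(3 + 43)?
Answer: -38595840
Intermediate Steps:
h = 2760 (h = 60*46 = 2760)
(h*S)*(-76) = (2760*184)*(-76) = 507840*(-76) = -38595840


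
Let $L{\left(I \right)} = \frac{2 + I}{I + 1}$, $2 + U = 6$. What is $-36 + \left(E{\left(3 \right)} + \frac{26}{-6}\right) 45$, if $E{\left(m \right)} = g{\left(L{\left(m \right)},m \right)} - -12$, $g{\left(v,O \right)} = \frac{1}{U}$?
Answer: $\frac{1281}{4} \approx 320.25$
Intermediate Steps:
$U = 4$ ($U = -2 + 6 = 4$)
$L{\left(I \right)} = \frac{2 + I}{1 + I}$
$g{\left(v,O \right)} = \frac{1}{4}$
$E{\left(m \right)} = \frac{49}{4}$ ($E{\left(m \right)} = \frac{1}{4} - -12 = \frac{1}{4} + 12 = \frac{49}{4}$)
$-36 + \left(E{\left(3 \right)} + \frac{26}{-6}\right) 45 = -36 + \left(\frac{49}{4} + \frac{26}{-6}\right) 45 = -36 + \left(\frac{49}{4} + 26 \left(- \frac{1}{6}\right)\right) 45 = -36 + \left(\frac{49}{4} - \frac{13}{3}\right) 45 = -36 + \frac{95}{12} \cdot 45 = -36 + \frac{1425}{4} = \frac{1281}{4}$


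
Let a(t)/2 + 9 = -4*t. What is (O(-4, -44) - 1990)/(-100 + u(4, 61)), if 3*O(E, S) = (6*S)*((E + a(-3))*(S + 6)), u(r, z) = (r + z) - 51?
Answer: -2349/43 ≈ -54.628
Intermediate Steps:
a(t) = -18 - 8*t (a(t) = -18 + 2*(-4*t) = -18 - 8*t)
u(r, z) = -51 + r + z
O(E, S) = 2*S*(6 + E)*(6 + S) (O(E, S) = ((6*S)*((E + (-18 - 8*(-3)))*(S + 6)))/3 = ((6*S)*((E + (-18 + 24))*(6 + S)))/3 = ((6*S)*((E + 6)*(6 + S)))/3 = ((6*S)*((6 + E)*(6 + S)))/3 = (6*S*(6 + E)*(6 + S))/3 = 2*S*(6 + E)*(6 + S))
(O(-4, -44) - 1990)/(-100 + u(4, 61)) = (2*(-44)*(36 + 6*(-4) + 6*(-44) - 4*(-44)) - 1990)/(-100 + (-51 + 4 + 61)) = (2*(-44)*(36 - 24 - 264 + 176) - 1990)/(-100 + 14) = (2*(-44)*(-76) - 1990)/(-86) = (6688 - 1990)*(-1/86) = 4698*(-1/86) = -2349/43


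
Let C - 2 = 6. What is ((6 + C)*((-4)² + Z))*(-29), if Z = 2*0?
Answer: -6496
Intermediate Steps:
C = 8 (C = 2 + 6 = 8)
Z = 0
((6 + C)*((-4)² + Z))*(-29) = ((6 + 8)*((-4)² + 0))*(-29) = (14*(16 + 0))*(-29) = (14*16)*(-29) = 224*(-29) = -6496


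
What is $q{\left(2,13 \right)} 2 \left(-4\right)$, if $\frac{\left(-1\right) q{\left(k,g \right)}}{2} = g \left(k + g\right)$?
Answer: $3120$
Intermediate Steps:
$q{\left(k,g \right)} = - 2 g \left(g + k\right)$ ($q{\left(k,g \right)} = - 2 g \left(k + g\right) = - 2 g \left(g + k\right)$)
$q{\left(2,13 \right)} 2 \left(-4\right) = \left(-2\right) 13 \left(13 + 2\right) 2 \left(-4\right) = \left(-2\right) 13 \cdot 15 \left(-8\right) = \left(-390\right) \left(-8\right) = 3120$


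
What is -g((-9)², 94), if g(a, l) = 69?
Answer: -69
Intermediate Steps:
-g((-9)², 94) = -1*69 = -69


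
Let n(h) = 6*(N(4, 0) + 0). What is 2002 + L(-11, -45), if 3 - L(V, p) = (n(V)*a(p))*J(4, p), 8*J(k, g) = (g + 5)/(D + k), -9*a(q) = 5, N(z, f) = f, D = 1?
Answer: 2005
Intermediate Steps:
a(q) = -5/9 (a(q) = -1/9*5 = -5/9)
n(h) = 0 (n(h) = 6*(0 + 0) = 6*0 = 0)
J(k, g) = (5 + g)/(8*(1 + k)) (J(k, g) = ((g + 5)/(1 + k))/8 = ((5 + g)/(1 + k))/8 = (5 + g)/(8*(1 + k)))
L(V, p) = 3 (L(V, p) = 3 - 0*(-5/9)*(5 + p)/(8*(1 + 4)) = 3 - 0*(1/8)*(5 + p)/5 = 3 - 0*(1/8)*(1/5)*(5 + p) = 3 - 0*(1/8 + p/40) = 3 - 1*0 = 3 + 0 = 3)
2002 + L(-11, -45) = 2002 + 3 = 2005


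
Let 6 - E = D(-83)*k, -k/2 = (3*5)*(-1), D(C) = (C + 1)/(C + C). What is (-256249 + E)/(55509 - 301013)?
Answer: 21269399/20376832 ≈ 1.0438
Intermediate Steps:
D(C) = (1 + C)/(2*C) (D(C) = (1 + C)/((2*C)) = (1 + C)*(1/(2*C)) = (1 + C)/(2*C))
k = 30 (k = -2*3*5*(-1) = -30*(-1) = -2*(-15) = 30)
E = -732/83 (E = 6 - (½)*(1 - 83)/(-83)*30 = 6 - (½)*(-1/83)*(-82)*30 = 6 - 41*30/83 = 6 - 1*1230/83 = 6 - 1230/83 = -732/83 ≈ -8.8193)
(-256249 + E)/(55509 - 301013) = (-256249 - 732/83)/(55509 - 301013) = -21269399/83/(-245504) = -21269399/83*(-1/245504) = 21269399/20376832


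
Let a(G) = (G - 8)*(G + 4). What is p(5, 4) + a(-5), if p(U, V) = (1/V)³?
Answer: 833/64 ≈ 13.016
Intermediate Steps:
a(G) = (-8 + G)*(4 + G)
p(U, V) = V⁻³
p(5, 4) + a(-5) = 4⁻³ + (-32 + (-5)² - 4*(-5)) = 1/64 + (-32 + 25 + 20) = 1/64 + 13 = 833/64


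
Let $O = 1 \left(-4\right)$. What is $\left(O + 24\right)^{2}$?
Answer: $400$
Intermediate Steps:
$O = -4$
$\left(O + 24\right)^{2} = \left(-4 + 24\right)^{2} = 20^{2} = 400$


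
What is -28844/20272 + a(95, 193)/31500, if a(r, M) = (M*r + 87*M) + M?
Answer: -143303/475125 ≈ -0.30161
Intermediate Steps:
a(r, M) = 88*M + M*r (a(r, M) = (87*M + M*r) + M = 88*M + M*r)
-28844/20272 + a(95, 193)/31500 = -28844/20272 + (193*(88 + 95))/31500 = -28844*1/20272 + (193*183)*(1/31500) = -7211/5068 + 35319*(1/31500) = -7211/5068 + 11773/10500 = -143303/475125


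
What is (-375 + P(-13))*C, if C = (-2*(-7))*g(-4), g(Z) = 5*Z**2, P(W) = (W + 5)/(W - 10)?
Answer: -9651040/23 ≈ -4.1961e+5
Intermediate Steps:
P(W) = (5 + W)/(-10 + W)
C = 1120 (C = (-2*(-7))*(5*(-4)**2) = 14*(5*16) = 14*80 = 1120)
(-375 + P(-13))*C = (-375 + (5 - 13)/(-10 - 13))*1120 = (-375 - 8/(-23))*1120 = (-375 - 1/23*(-8))*1120 = (-375 + 8/23)*1120 = -8617/23*1120 = -9651040/23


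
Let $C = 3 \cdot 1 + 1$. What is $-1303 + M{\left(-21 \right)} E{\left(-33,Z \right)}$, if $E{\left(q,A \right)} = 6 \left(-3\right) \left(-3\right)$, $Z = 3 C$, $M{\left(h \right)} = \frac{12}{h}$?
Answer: $- \frac{9337}{7} \approx -1333.9$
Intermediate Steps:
$C = 4$ ($C = 3 + 1 = 4$)
$Z = 12$ ($Z = 3 \cdot 4 = 12$)
$E{\left(q,A \right)} = 54$ ($E{\left(q,A \right)} = \left(-18\right) \left(-3\right) = 54$)
$-1303 + M{\left(-21 \right)} E{\left(-33,Z \right)} = -1303 + \frac{12}{-21} \cdot 54 = -1303 + 12 \left(- \frac{1}{21}\right) 54 = -1303 - \frac{216}{7} = - \frac{9337}{7}$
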